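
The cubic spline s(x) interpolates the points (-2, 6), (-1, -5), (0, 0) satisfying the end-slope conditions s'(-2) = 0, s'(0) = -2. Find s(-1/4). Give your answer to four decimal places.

Put σ_i = s'' at the i-th knot. Here h = (1, 1) and Δ = (-11, 5), so the interior equations h_(i-1)·σ_(i-1) + 2(h_(i-1)+h_i)·σ_i + h_i·σ_(i+1) = 6(Δ_i − Δ_(i-1)) read
  1·σ_0 + 4·σ_1 + 1·σ_2 = 6(Δ_1 - Δ_0) = 96
Clamped end conditions give two more equations: 2h_0·σ_0 + h_0·σ_1 = 6(Δ_0 - s'(-2)) = -66 and h_1·σ_1 + 2h_1·σ_2 = 6(s'(0) - Δ_1) = -42.
Solving: σ_0 = -58, σ_1 = 50, σ_2 = -46.
On [-1, 0], s(x) = -5 - 4·(x + 1) + 25·(x + 1)² - 16·(x + 1)³.
With (x + 1) = 3/4: s(-1/4) = -11/16.

-0.6875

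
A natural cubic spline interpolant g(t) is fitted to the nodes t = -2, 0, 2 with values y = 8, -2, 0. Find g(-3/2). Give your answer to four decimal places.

Write M_i for g''(x_i). With h_i = 2, 2 and divided differences Δ_i = -5, 1, the continuity of g' gives the tridiagonal system
  2·M_0 + 8·M_1 + 2·M_2 = 6(Δ_1 - Δ_0) = 36
Natural end conditions: M_0 = M_2 = 0.
Solving: M_0 = 0, M_1 = 9/2, M_2 = 0.
On [-2, 0], g(t) = 8 - 13/2·(t + 2) + 0·(t + 2)² + 3/8·(t + 2)³.
With (t + 2) = 1/2: g(-3/2) = 307/64.

4.7969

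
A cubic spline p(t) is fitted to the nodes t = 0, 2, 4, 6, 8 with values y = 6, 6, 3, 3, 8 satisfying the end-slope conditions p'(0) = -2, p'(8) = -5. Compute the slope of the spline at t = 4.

-2

Write σ_i for p''(x_i). With h_i = 2, 2, 2, 2 and divided differences Δ_i = 0, -3/2, 0, 5/2, the continuity of p' gives the tridiagonal system
  2·σ_0 + 8·σ_1 + 2·σ_2 = 6(Δ_1 - Δ_0) = -9
  2·σ_1 + 8·σ_2 + 2·σ_3 = 6(Δ_2 - Δ_1) = 9
  2·σ_2 + 8·σ_3 + 2·σ_4 = 6(Δ_3 - Δ_2) = 15
Clamped end conditions give two more equations: 2h_0·σ_0 + h_0·σ_1 = 6(Δ_0 - p'(0)) = 12 and h_3·σ_3 + 2h_3·σ_4 = 6(p'(8) - Δ_3) = -45.
Hence σ_0 = 33/8, σ_1 = -9/4, σ_2 = 3/8, σ_3 = 21/4, σ_4 = -111/8.
On [4, 6], p'(t) = b_2 + 2c_2·(t - 4) + 3d_2·(t - 4)² with b_2 = Δ_2 - h_2(2σ_2 + σ_3)/6 = -2, c_2 = σ_2/2 = 3/16, d_2 = (σ_3 - σ_2)/(6h_2) = 13/32. So p'(4) = -2.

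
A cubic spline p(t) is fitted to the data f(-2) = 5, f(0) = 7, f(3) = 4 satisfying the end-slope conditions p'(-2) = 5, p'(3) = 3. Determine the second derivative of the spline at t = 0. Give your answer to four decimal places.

-1.6000

With m_i denoting the second derivative at x_i, h_i = 2, 3, and Δ_i = (y_(i+1) − y_i)/h_i = 1, -1:
  2·m_0 + 10·m_1 + 3·m_2 = 6(Δ_1 - Δ_0) = -12
Clamped end conditions give two more equations: 2h_0·m_0 + h_0·m_1 = 6(Δ_0 - p'(-2)) = -24 and h_1·m_1 + 2h_1·m_2 = 6(p'(3) - Δ_1) = 24.
Hence m_0 = -26/5, m_1 = -8/5, m_2 = 24/5.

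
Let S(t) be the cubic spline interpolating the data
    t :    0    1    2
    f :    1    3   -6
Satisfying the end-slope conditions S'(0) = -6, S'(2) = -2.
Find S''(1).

-37

With m_i denoting the second derivative at x_i, h_i = 1, 1, and Δ_i = (y_(i+1) − y_i)/h_i = 2, -9:
  1·m_0 + 4·m_1 + 1·m_2 = 6(Δ_1 - Δ_0) = -66
Clamped end conditions give two more equations: 2h_0·m_0 + h_0·m_1 = 6(Δ_0 - S'(0)) = 48 and h_1·m_1 + 2h_1·m_2 = 6(S'(2) - Δ_1) = 42.
Solving the tridiagonal system: m_0 = 85/2, m_1 = -37, m_2 = 79/2.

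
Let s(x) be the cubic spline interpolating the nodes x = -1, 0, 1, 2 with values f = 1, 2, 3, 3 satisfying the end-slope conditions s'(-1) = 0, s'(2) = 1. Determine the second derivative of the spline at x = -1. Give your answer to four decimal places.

3.0667

Put σ_i = s'' at the i-th knot. Here h = (1, 1, 1) and Δ = (1, 1, 0), so the interior equations h_(i-1)·σ_(i-1) + 2(h_(i-1)+h_i)·σ_i + h_i·σ_(i+1) = 6(Δ_i − Δ_(i-1)) read
  1·σ_0 + 4·σ_1 + 1·σ_2 = 6(Δ_1 - Δ_0) = 0
  1·σ_1 + 4·σ_2 + 1·σ_3 = 6(Δ_2 - Δ_1) = -6
Clamped end conditions give two more equations: 2h_0·σ_0 + h_0·σ_1 = 6(Δ_0 - s'(-1)) = 6 and h_2·σ_2 + 2h_2·σ_3 = 6(s'(2) - Δ_2) = 6.
Forward elimination and back-substitution give σ_0 = 46/15, σ_1 = -2/15, σ_2 = -38/15, σ_3 = 64/15.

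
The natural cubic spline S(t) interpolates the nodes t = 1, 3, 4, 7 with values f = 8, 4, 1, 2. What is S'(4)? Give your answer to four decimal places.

Write m_i for S''(x_i). With h_i = 2, 1, 3 and divided differences Δ_i = -2, -3, 1/3, the continuity of S' gives the tridiagonal system
  2·m_0 + 6·m_1 + 1·m_2 = 6(Δ_1 - Δ_0) = -6
  1·m_1 + 8·m_2 + 3·m_3 = 6(Δ_2 - Δ_1) = 20
Natural end conditions: m_0 = m_3 = 0.
Hence m_0 = 0, m_1 = -68/47, m_2 = 126/47, m_3 = 0.
On [4, 7], S'(t) = b_2 + 2c_2·(t - 4) + 3d_2·(t - 4)² with b_2 = Δ_2 - h_2(2m_2 + m_3)/6 = -331/141, c_2 = m_2/2 = 63/47, d_2 = (m_3 - m_2)/(6h_2) = -7/47. So S'(4) = -331/141.

-2.3475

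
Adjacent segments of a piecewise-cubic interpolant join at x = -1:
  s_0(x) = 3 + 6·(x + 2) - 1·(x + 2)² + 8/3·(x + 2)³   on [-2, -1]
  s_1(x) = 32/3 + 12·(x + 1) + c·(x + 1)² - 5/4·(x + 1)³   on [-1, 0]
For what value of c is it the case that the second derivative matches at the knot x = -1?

7

s_0''(x) = -2 + 16·(x + 2), so s_0''(-1) = 14. On the right, s_1''(-1) = 2c, so c = 7.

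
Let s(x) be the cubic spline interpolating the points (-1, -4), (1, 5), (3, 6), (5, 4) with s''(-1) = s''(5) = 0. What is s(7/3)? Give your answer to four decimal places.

Write M_i for s''(x_i). With h_i = 2, 2, 2 and divided differences Δ_i = 9/2, 1/2, -1, the continuity of s' gives the tridiagonal system
  2·M_0 + 8·M_1 + 2·M_2 = 6(Δ_1 - Δ_0) = -24
  2·M_1 + 8·M_2 + 2·M_3 = 6(Δ_2 - Δ_1) = -9
Natural end conditions: M_0 = M_3 = 0.
Forward elimination and back-substitution give M_0 = 0, M_1 = -29/10, M_2 = -2/5, M_3 = 0.
On [1, 3], s(x) = 5 + 77/30·(x - 1) - 29/20·(x - 1)² + 5/24·(x - 1)³.
With (x - 1) = 4/3: s(7/3) = 2567/405.

6.3383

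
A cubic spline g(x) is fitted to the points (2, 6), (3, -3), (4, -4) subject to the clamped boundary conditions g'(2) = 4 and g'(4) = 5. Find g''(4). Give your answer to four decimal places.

6.5000

Put m_i = g'' at the i-th knot. Here h = (1, 1) and Δ = (-9, -1), so the interior equations h_(i-1)·m_(i-1) + 2(h_(i-1)+h_i)·m_i + h_i·m_(i+1) = 6(Δ_i − Δ_(i-1)) read
  1·m_0 + 4·m_1 + 1·m_2 = 6(Δ_1 - Δ_0) = 48
Clamped end conditions give two more equations: 2h_0·m_0 + h_0·m_1 = 6(Δ_0 - g'(2)) = -78 and h_1·m_1 + 2h_1·m_2 = 6(g'(4) - Δ_1) = 36.
Solving the tridiagonal system: m_0 = -101/2, m_1 = 23, m_2 = 13/2.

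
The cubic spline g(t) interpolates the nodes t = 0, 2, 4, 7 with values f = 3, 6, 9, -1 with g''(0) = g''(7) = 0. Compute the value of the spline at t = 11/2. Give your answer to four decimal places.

Let σ_i = g''(x_i). Step sizes h_i = 2, 2, 3; slopes of the chords Δ_i = (y_(i+1) - y_i)/h_i = 3/2, 3/2, -10/3.
  2·σ_0 + 8·σ_1 + 2·σ_2 = 6(Δ_1 - Δ_0) = 0
  2·σ_1 + 10·σ_2 + 3·σ_3 = 6(Δ_2 - Δ_1) = -29
Natural end conditions: σ_0 = σ_3 = 0.
Forward elimination and back-substitution give σ_0 = 0, σ_1 = 29/38, σ_2 = -58/19, σ_3 = 0.
On [4, 7], g(t) = 9 - 16/57·(t - 4) - 29/19·(t - 4)² + 29/171·(t - 4)³.
With (t - 4) = 3/2: g(11/2) = 869/152.

5.7171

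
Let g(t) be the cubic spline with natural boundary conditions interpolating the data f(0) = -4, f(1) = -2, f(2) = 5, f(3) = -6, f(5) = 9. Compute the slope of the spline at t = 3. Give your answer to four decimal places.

With m_i denoting the second derivative at x_i, h_i = 1, 1, 1, 2, and Δ_i = (y_(i+1) − y_i)/h_i = 2, 7, -11, 15/2:
  1·m_0 + 4·m_1 + 1·m_2 = 6(Δ_1 - Δ_0) = 30
  1·m_1 + 4·m_2 + 1·m_3 = 6(Δ_2 - Δ_1) = -108
  1·m_2 + 6·m_3 + 2·m_4 = 6(Δ_3 - Δ_2) = 111
Natural end conditions: m_0 = m_4 = 0.
Solving: m_0 = 0, m_1 = 1449/86, m_2 = -1608/43, m_3 = 2127/86, m_4 = 0.
On [3, 5], g'(t) = b_3 + 2c_3·(t - 3) + 3d_3·(t - 3)² with b_3 = Δ_3 - h_3(2m_3 + m_4)/6 = -773/86, c_3 = m_3/2 = 2127/172, d_3 = (m_4 - m_3)/(6h_3) = -709/344. So g'(3) = -773/86.

-8.9884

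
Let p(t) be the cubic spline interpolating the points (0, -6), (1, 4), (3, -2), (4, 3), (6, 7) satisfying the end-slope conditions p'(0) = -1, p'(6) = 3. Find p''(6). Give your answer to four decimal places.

Let M_i = p''(x_i). Step sizes h_i = 1, 2, 1, 2; slopes of the chords Δ_i = (y_(i+1) - y_i)/h_i = 10, -3, 5, 2.
  1·M_0 + 6·M_1 + 2·M_2 = 6(Δ_1 - Δ_0) = -78
  2·M_1 + 6·M_2 + 1·M_3 = 6(Δ_2 - Δ_1) = 48
  1·M_2 + 6·M_3 + 2·M_4 = 6(Δ_3 - Δ_2) = -18
Clamped end conditions give two more equations: 2h_0·M_0 + h_0·M_1 = 6(Δ_0 - p'(0)) = 66 and h_3·M_3 + 2h_3·M_4 = 6(p'(6) - Δ_3) = 6.
Solving: M_0 = 4316/93, M_1 = -2494/93, M_2 = 1697/93, M_3 = -730/93, M_4 = 1009/186.

5.4247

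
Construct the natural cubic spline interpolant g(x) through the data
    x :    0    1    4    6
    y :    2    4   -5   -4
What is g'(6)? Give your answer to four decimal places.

1.7113

Put M_i = g'' at the i-th knot. Here h = (1, 3, 2) and Δ = (2, -3, 1/2), so the interior equations h_(i-1)·M_(i-1) + 2(h_(i-1)+h_i)·M_i + h_i·M_(i+1) = 6(Δ_i − Δ_(i-1)) read
  1·M_0 + 8·M_1 + 3·M_2 = 6(Δ_1 - Δ_0) = -30
  3·M_1 + 10·M_2 + 2·M_3 = 6(Δ_2 - Δ_1) = 21
Natural end conditions: M_0 = M_3 = 0.
Forward elimination and back-substitution give M_0 = 0, M_1 = -363/71, M_2 = 258/71, M_3 = 0.
On [4, 6], g'(x) = b_2 + 2c_2·(x - 4) + 3d_2·(x - 4)² with b_2 = Δ_2 - h_2(2M_2 + M_3)/6 = -273/142, c_2 = M_2/2 = 129/71, d_2 = (M_3 - M_2)/(6h_2) = -43/142. So g'(6) = 243/142.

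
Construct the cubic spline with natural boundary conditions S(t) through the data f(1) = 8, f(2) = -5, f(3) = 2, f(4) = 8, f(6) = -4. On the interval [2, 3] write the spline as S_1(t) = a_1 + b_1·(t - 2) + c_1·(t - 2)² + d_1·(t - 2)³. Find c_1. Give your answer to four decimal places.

15.8372

With M_i denoting the second derivative at x_i, h_i = 1, 1, 1, 2, and Δ_i = (y_(i+1) − y_i)/h_i = -13, 7, 6, -6:
  1·M_0 + 4·M_1 + 1·M_2 = 6(Δ_1 - Δ_0) = 120
  1·M_1 + 4·M_2 + 1·M_3 = 6(Δ_2 - Δ_1) = -6
  1·M_2 + 6·M_3 + 2·M_4 = 6(Δ_3 - Δ_2) = -72
Natural end conditions: M_0 = M_4 = 0.
Solving the tridiagonal system: M_0 = 0, M_1 = 1362/43, M_2 = -288/43, M_3 = -468/43, M_4 = 0.
On [2, 3], with S_1(t) = a_1 + b_1·(t - 2) + c_1·(t - 2)² + d_1·(t - 2)³: c_1 = M_1/2 = 681/43, d_1 = (M_2 - M_1)/(6h_1) = -275/43, b_1 = Δ_1 - h_1(2M_1 + M_2)/6 = -105/43.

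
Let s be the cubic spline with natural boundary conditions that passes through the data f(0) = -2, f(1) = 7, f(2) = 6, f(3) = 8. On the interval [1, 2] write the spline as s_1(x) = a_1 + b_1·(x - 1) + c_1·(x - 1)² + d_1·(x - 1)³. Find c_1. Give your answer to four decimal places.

Put M_i = s'' at the i-th knot. Here h = (1, 1, 1) and Δ = (9, -1, 2), so the interior equations h_(i-1)·M_(i-1) + 2(h_(i-1)+h_i)·M_i + h_i·M_(i+1) = 6(Δ_i − Δ_(i-1)) read
  1·M_0 + 4·M_1 + 1·M_2 = 6(Δ_1 - Δ_0) = -60
  1·M_1 + 4·M_2 + 1·M_3 = 6(Δ_2 - Δ_1) = 18
Natural end conditions: M_0 = M_3 = 0.
Hence M_0 = 0, M_1 = -86/5, M_2 = 44/5, M_3 = 0.
On [1, 2], with s_1(x) = a_1 + b_1·(x - 1) + c_1·(x - 1)² + d_1·(x - 1)³: c_1 = M_1/2 = -43/5, d_1 = (M_2 - M_1)/(6h_1) = 13/3, b_1 = Δ_1 - h_1(2M_1 + M_2)/6 = 49/15.

-8.6000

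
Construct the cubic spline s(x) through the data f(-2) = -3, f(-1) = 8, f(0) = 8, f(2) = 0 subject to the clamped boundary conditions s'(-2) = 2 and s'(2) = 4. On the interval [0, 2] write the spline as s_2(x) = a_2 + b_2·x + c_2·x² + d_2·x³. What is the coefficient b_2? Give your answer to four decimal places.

Write m_i for s''(x_i). With h_i = 1, 1, 2 and divided differences Δ_i = 11, 0, -4, the continuity of s' gives the tridiagonal system
  1·m_0 + 4·m_1 + 1·m_2 = 6(Δ_1 - Δ_0) = -66
  1·m_1 + 6·m_2 + 2·m_3 = 6(Δ_2 - Δ_1) = -24
Clamped end conditions give two more equations: 2h_0·m_0 + h_0·m_1 = 6(Δ_0 - s'(-2)) = 54 and h_2·m_2 + 2h_2·m_3 = 6(s'(2) - Δ_2) = 48.
Hence m_0 = 436/11, m_1 = -278/11, m_2 = -50/11, m_3 = 157/11.
On [0, 2], with s_2(x) = a_2 + b_2·x + c_2·x² + d_2·x³: c_2 = m_2/2 = -25/11, d_2 = (m_3 - m_2)/(6h_2) = 69/44, b_2 = Δ_2 - h_2(2m_2 + m_3)/6 = -63/11.

-5.7273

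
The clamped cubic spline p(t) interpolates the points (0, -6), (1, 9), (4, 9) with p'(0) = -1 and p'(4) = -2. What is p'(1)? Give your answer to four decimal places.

Write σ_i for p''(x_i). With h_i = 1, 3 and divided differences Δ_i = 15, 0, the continuity of p' gives the tridiagonal system
  1·σ_0 + 8·σ_1 + 3·σ_2 = 6(Δ_1 - Δ_0) = -90
Clamped end conditions give two more equations: 2h_0·σ_0 + h_0·σ_1 = 6(Δ_0 - p'(0)) = 96 and h_1·σ_1 + 2h_1·σ_2 = 6(p'(4) - Δ_1) = -12.
Hence σ_0 = 59, σ_1 = -22, σ_2 = 9.
On [1, 4], p'(t) = b_1 + 2c_1·(t - 1) + 3d_1·(t - 1)² with b_1 = Δ_1 - h_1(2σ_1 + σ_2)/6 = 35/2, c_1 = σ_1/2 = -11, d_1 = (σ_2 - σ_1)/(6h_1) = 31/18. So p'(1) = 35/2.

17.5000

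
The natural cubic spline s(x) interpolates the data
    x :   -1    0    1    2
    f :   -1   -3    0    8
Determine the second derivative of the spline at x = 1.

With M_i denoting the second derivative at x_i, h_i = 1, 1, 1, and Δ_i = (y_(i+1) − y_i)/h_i = -2, 3, 8:
  1·M_0 + 4·M_1 + 1·M_2 = 6(Δ_1 - Δ_0) = 30
  1·M_1 + 4·M_2 + 1·M_3 = 6(Δ_2 - Δ_1) = 30
Natural end conditions: M_0 = M_3 = 0.
Hence M_0 = 0, M_1 = 6, M_2 = 6, M_3 = 0.

6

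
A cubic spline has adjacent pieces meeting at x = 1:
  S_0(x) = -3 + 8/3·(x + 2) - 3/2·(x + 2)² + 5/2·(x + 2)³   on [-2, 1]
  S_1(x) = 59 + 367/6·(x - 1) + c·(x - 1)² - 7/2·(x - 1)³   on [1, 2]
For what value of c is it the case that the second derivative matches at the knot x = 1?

21

S_0''(x) = -3 + 15·(x + 2), so S_0''(1) = 42. On the right, S_1''(1) = 2c, so c = 21.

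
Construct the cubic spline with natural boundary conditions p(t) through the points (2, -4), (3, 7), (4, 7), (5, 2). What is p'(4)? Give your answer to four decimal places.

-3.8000

With M_i denoting the second derivative at x_i, h_i = 1, 1, 1, and Δ_i = (y_(i+1) − y_i)/h_i = 11, 0, -5:
  1·M_0 + 4·M_1 + 1·M_2 = 6(Δ_1 - Δ_0) = -66
  1·M_1 + 4·M_2 + 1·M_3 = 6(Δ_2 - Δ_1) = -30
Natural end conditions: M_0 = M_3 = 0.
Solving the tridiagonal system: M_0 = 0, M_1 = -78/5, M_2 = -18/5, M_3 = 0.
On [4, 5], p'(t) = b_2 + 2c_2·(t - 4) + 3d_2·(t - 4)² with b_2 = Δ_2 - h_2(2M_2 + M_3)/6 = -19/5, c_2 = M_2/2 = -9/5, d_2 = (M_3 - M_2)/(6h_2) = 3/5. So p'(4) = -19/5.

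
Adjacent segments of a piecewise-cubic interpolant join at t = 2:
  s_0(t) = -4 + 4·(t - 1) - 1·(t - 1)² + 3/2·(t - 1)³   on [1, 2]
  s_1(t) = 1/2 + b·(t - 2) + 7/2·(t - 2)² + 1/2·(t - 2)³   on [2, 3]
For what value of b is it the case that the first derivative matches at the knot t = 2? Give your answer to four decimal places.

s_0'(t) = 4 - 2·(t - 1) + 9/2·(t - 1)², so s_0'(2) = 13/2. On the right, s_1'(2) = b, so b = 13/2.

6.5000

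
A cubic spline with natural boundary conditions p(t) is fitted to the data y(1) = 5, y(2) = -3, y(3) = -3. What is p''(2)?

Let σ_i = p''(x_i). Step sizes h_i = 1, 1; slopes of the chords Δ_i = (y_(i+1) - y_i)/h_i = -8, 0.
  1·σ_0 + 4·σ_1 + 1·σ_2 = 6(Δ_1 - Δ_0) = 48
Natural end conditions: σ_0 = σ_2 = 0.
Hence σ_0 = 0, σ_1 = 12, σ_2 = 0.

12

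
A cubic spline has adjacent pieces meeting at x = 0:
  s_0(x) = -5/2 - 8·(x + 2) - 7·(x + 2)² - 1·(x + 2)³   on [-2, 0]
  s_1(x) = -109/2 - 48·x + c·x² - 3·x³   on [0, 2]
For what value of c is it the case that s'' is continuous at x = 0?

s_0''(x) = -14 - 6·(x + 2), so s_0''(0) = -26. On the right, s_1''(0) = 2c, so c = -13.

-13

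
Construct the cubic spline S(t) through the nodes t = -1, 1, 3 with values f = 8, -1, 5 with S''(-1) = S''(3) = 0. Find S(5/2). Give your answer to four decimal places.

2.6211

Let M_i = S''(x_i). Step sizes h_i = 2, 2; slopes of the chords Δ_i = (y_(i+1) - y_i)/h_i = -9/2, 3.
  2·M_0 + 8·M_1 + 2·M_2 = 6(Δ_1 - Δ_0) = 45
Natural end conditions: M_0 = M_2 = 0.
Solving: M_0 = 0, M_1 = 45/8, M_2 = 0.
On [1, 3], S(t) = -1 - 3/4·(t - 1) + 45/16·(t - 1)² - 15/32·(t - 1)³.
With (t - 1) = 3/2: S(5/2) = 671/256.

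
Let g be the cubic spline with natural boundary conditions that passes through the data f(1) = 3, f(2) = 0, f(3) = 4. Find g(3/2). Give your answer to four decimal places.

With M_i denoting the second derivative at x_i, h_i = 1, 1, and Δ_i = (y_(i+1) − y_i)/h_i = -3, 4:
  1·M_0 + 4·M_1 + 1·M_2 = 6(Δ_1 - Δ_0) = 42
Natural end conditions: M_0 = M_2 = 0.
Forward elimination and back-substitution give M_0 = 0, M_1 = 21/2, M_2 = 0.
On [1, 2], g(t) = 3 - 19/4·(t - 1) + 0·(t - 1)² + 7/4·(t - 1)³.
With (t - 1) = 1/2: g(3/2) = 27/32.

0.8438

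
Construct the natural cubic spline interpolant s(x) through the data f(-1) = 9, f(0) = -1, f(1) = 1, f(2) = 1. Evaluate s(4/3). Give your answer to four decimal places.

1.4938

Put σ_i = s'' at the i-th knot. Here h = (1, 1, 1) and Δ = (-10, 2, 0), so the interior equations h_(i-1)·σ_(i-1) + 2(h_(i-1)+h_i)·σ_i + h_i·σ_(i+1) = 6(Δ_i − Δ_(i-1)) read
  1·σ_0 + 4·σ_1 + 1·σ_2 = 6(Δ_1 - Δ_0) = 72
  1·σ_1 + 4·σ_2 + 1·σ_3 = 6(Δ_2 - Δ_1) = -12
Natural end conditions: σ_0 = σ_3 = 0.
Solving: σ_0 = 0, σ_1 = 20, σ_2 = -8, σ_3 = 0.
On [1, 2], s(x) = 1 + 8/3·(x - 1) - 4·(x - 1)² + 4/3·(x - 1)³.
With (x - 1) = 1/3: s(4/3) = 121/81.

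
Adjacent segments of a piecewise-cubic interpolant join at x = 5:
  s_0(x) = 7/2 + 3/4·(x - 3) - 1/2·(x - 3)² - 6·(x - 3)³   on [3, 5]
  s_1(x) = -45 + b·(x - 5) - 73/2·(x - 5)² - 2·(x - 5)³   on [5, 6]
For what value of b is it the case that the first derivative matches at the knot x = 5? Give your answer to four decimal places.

-73.2500

s_0'(x) = 3/4 - 1·(x - 3) - 18·(x - 3)², so s_0'(5) = -293/4. On the right, s_1'(5) = b, so b = -293/4.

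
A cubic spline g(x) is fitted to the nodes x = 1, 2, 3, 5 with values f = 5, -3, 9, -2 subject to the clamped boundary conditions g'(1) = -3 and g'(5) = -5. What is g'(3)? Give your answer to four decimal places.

9.6364

With m_i denoting the second derivative at x_i, h_i = 1, 1, 2, and Δ_i = (y_(i+1) − y_i)/h_i = -8, 12, -11/2:
  1·m_0 + 4·m_1 + 1·m_2 = 6(Δ_1 - Δ_0) = 120
  1·m_1 + 6·m_2 + 2·m_3 = 6(Δ_2 - Δ_1) = -105
Clamped end conditions give two more equations: 2h_0·m_0 + h_0·m_1 = 6(Δ_0 - g'(1)) = -30 and h_2·m_2 + 2h_2·m_3 = 6(g'(5) - Δ_2) = 3.
Solving: m_0 = -851/22, m_1 = 521/11, m_2 = -677/22, m_3 = 355/22.
On [3, 5], g'(x) = b_2 + 2c_2·(x - 3) + 3d_2·(x - 3)² with b_2 = Δ_2 - h_2(2m_2 + m_3)/6 = 106/11, c_2 = m_2/2 = -677/44, d_2 = (m_3 - m_2)/(6h_2) = 43/11. So g'(3) = 106/11.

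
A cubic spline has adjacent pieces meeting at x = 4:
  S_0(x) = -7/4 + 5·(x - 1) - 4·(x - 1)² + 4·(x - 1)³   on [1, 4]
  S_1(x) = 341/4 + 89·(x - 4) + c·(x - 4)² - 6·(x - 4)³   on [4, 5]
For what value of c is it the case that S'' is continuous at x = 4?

S_0''(x) = -8 + 24·(x - 1), so S_0''(4) = 64. On the right, S_1''(4) = 2c, so c = 32.

32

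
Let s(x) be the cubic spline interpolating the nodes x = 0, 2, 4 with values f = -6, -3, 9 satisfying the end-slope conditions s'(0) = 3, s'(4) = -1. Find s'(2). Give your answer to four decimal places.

Let M_i = s''(x_i). Step sizes h_i = 2, 2; slopes of the chords Δ_i = (y_(i+1) - y_i)/h_i = 3/2, 6.
  2·M_0 + 8·M_1 + 2·M_2 = 6(Δ_1 - Δ_0) = 27
Clamped end conditions give two more equations: 2h_0·M_0 + h_0·M_1 = 6(Δ_0 - s'(0)) = -9 and h_1·M_1 + 2h_1·M_2 = 6(s'(4) - Δ_1) = -42.
Solving the tridiagonal system: M_0 = -53/8, M_1 = 35/4, M_2 = -119/8.
On [2, 4], s'(x) = b_1 + 2c_1·(x - 2) + 3d_1·(x - 2)² with b_1 = Δ_1 - h_1(2M_1 + M_2)/6 = 41/8, c_1 = M_1/2 = 35/8, d_1 = (M_2 - M_1)/(6h_1) = -63/32. So s'(2) = 41/8.

5.1250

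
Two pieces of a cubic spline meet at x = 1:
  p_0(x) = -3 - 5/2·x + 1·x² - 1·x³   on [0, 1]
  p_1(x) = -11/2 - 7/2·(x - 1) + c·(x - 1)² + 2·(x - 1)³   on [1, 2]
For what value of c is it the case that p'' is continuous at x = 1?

p_0''(x) = 2 - 6·x, so p_0''(1) = -4. On the right, p_1''(1) = 2c, so c = -2.

-2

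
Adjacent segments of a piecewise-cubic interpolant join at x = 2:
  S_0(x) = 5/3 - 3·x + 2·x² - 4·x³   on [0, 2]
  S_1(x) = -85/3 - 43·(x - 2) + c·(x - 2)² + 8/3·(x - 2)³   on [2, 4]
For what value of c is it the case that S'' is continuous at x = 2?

-22

S_0''(x) = 4 - 24·x, so S_0''(2) = -44. On the right, S_1''(2) = 2c, so c = -22.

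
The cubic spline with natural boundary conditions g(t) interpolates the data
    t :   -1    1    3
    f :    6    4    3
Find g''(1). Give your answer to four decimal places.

Write M_i for g''(x_i). With h_i = 2, 2 and divided differences Δ_i = -1, -1/2, the continuity of g' gives the tridiagonal system
  2·M_0 + 8·M_1 + 2·M_2 = 6(Δ_1 - Δ_0) = 3
Natural end conditions: M_0 = M_2 = 0.
Hence M_0 = 0, M_1 = 3/8, M_2 = 0.

0.3750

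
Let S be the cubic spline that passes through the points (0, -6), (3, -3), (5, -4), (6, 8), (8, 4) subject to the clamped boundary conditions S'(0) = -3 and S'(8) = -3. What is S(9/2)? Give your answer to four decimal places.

Write σ_i for S''(x_i). With h_i = 3, 2, 1, 2 and divided differences Δ_i = 1, -1/2, 12, -2, the continuity of S' gives the tridiagonal system
  3·σ_0 + 10·σ_1 + 2·σ_2 = 6(Δ_1 - Δ_0) = -9
  2·σ_1 + 6·σ_2 + 1·σ_3 = 6(Δ_2 - Δ_1) = 75
  1·σ_2 + 6·σ_3 + 2·σ_4 = 6(Δ_3 - Δ_2) = -84
Clamped end conditions give two more equations: 2h_0·σ_0 + h_0·σ_1 = 6(Δ_0 - S'(0)) = 24 and h_3·σ_3 + 2h_3·σ_4 = 6(S'(8) - Δ_3) = -6.
Solving the tridiagonal system: σ_0 = 1111/151, σ_1 = -1014/151, σ_2 = 2724/151, σ_3 = -2991/151, σ_4 = 1269/151.
On [3, 5], S(x) = -3 - 615/302·(x - 3) - 507/151·(x - 3)² + 623/302·(x - 3)³.
With (x - 3) = 3/2: S(9/2) = -16059/2416.

-6.6469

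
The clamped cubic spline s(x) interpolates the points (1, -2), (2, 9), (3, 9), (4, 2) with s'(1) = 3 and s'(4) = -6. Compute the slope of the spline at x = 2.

Let M_i = s''(x_i). Step sizes h_i = 1, 1, 1; slopes of the chords Δ_i = (y_(i+1) - y_i)/h_i = 11, 0, -7.
  1·M_0 + 4·M_1 + 1·M_2 = 6(Δ_1 - Δ_0) = -66
  1·M_1 + 4·M_2 + 1·M_3 = 6(Δ_2 - Δ_1) = -42
Clamped end conditions give two more equations: 2h_0·M_0 + h_0·M_1 = 6(Δ_0 - s'(1)) = 48 and h_2·M_2 + 2h_2·M_3 = 6(s'(4) - Δ_2) = 6.
Hence M_0 = 36, M_1 = -24, M_2 = -6, M_3 = 6.
On [2, 3], s'(x) = b_1 + 2c_1·(x - 2) + 3d_1·(x - 2)² with b_1 = Δ_1 - h_1(2M_1 + M_2)/6 = 9, c_1 = M_1/2 = -12, d_1 = (M_2 - M_1)/(6h_1) = 3. So s'(2) = 9.

9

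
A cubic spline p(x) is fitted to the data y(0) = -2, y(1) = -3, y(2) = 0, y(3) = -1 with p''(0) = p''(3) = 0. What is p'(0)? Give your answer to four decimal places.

-2.3333

Write M_i for p''(x_i). With h_i = 1, 1, 1 and divided differences Δ_i = -1, 3, -1, the continuity of p' gives the tridiagonal system
  1·M_0 + 4·M_1 + 1·M_2 = 6(Δ_1 - Δ_0) = 24
  1·M_1 + 4·M_2 + 1·M_3 = 6(Δ_2 - Δ_1) = -24
Natural end conditions: M_0 = M_3 = 0.
Solving the tridiagonal system: M_0 = 0, M_1 = 8, M_2 = -8, M_3 = 0.
On [0, 1], p'(x) = b_0 + 2c_0·x + 3d_0·x² with b_0 = Δ_0 - h_0(2M_0 + M_1)/6 = -7/3, c_0 = M_0/2 = 0, d_0 = (M_1 - M_0)/(6h_0) = 4/3. So p'(0) = -7/3.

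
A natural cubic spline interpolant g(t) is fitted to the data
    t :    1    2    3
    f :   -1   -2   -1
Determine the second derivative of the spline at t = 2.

With M_i denoting the second derivative at x_i, h_i = 1, 1, and Δ_i = (y_(i+1) − y_i)/h_i = -1, 1:
  1·M_0 + 4·M_1 + 1·M_2 = 6(Δ_1 - Δ_0) = 12
Natural end conditions: M_0 = M_2 = 0.
Solving the tridiagonal system: M_0 = 0, M_1 = 3, M_2 = 0.

3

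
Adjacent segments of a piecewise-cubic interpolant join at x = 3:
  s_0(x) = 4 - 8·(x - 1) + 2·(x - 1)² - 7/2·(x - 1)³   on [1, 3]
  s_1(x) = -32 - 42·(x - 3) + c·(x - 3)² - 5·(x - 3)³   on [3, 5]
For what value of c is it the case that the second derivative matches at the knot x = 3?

s_0''(x) = 4 - 21·(x - 1), so s_0''(3) = -38. On the right, s_1''(3) = 2c, so c = -19.

-19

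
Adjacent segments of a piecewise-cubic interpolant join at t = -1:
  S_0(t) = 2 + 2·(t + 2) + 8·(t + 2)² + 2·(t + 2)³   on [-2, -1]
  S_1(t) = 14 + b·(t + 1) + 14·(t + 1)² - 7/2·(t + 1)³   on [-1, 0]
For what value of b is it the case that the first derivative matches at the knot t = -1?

S_0'(t) = 2 + 16·(t + 2) + 6·(t + 2)², so S_0'(-1) = 24. On the right, S_1'(-1) = b, so b = 24.

24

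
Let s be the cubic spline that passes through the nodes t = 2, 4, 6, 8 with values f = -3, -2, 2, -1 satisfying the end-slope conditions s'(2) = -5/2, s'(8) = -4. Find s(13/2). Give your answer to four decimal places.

Write M_i for s''(x_i). With h_i = 2, 2, 2 and divided differences Δ_i = 1/2, 2, -3/2, the continuity of s' gives the tridiagonal system
  2·M_0 + 8·M_1 + 2·M_2 = 6(Δ_1 - Δ_0) = 9
  2·M_1 + 8·M_2 + 2·M_3 = 6(Δ_2 - Δ_1) = -21
Clamped end conditions give two more equations: 2h_0·M_0 + h_0·M_1 = 6(Δ_0 - s'(2)) = 18 and h_2·M_2 + 2h_2·M_3 = 6(s'(8) - Δ_2) = -15.
Forward elimination and back-substitution give M_0 = 21/5, M_1 = 3/5, M_2 = -21/10, M_3 = -27/10.
On [6, 8], s(t) = 2 + 4/5·(t - 6) - 21/20·(t - 6)² - 1/20·(t - 6)³.
With (t - 6) = 1/2: s(13/2) = 341/160.

2.1313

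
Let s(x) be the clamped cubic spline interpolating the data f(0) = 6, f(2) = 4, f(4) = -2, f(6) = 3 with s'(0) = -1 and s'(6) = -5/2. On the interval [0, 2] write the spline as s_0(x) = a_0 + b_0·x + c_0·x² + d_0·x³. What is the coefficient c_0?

1

Let σ_i = s''(x_i). Step sizes h_i = 2, 2, 2; slopes of the chords Δ_i = (y_(i+1) - y_i)/h_i = -1, -3, 5/2.
  2·σ_0 + 8·σ_1 + 2·σ_2 = 6(Δ_1 - Δ_0) = -12
  2·σ_1 + 8·σ_2 + 2·σ_3 = 6(Δ_2 - Δ_1) = 33
Clamped end conditions give two more equations: 2h_0·σ_0 + h_0·σ_1 = 6(Δ_0 - s'(0)) = 0 and h_2·σ_2 + 2h_2·σ_3 = 6(s'(6) - Δ_2) = -30.
Hence σ_0 = 2, σ_1 = -4, σ_2 = 8, σ_3 = -23/2.
On [0, 2], with s_0(x) = a_0 + b_0·x + c_0·x² + d_0·x³: c_0 = σ_0/2 = 1, d_0 = (σ_1 - σ_0)/(6h_0) = -1/2, b_0 = Δ_0 - h_0(2σ_0 + σ_1)/6 = -1.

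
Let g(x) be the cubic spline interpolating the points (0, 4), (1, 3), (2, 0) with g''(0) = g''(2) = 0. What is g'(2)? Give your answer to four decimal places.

With M_i denoting the second derivative at x_i, h_i = 1, 1, and Δ_i = (y_(i+1) − y_i)/h_i = -1, -3:
  1·M_0 + 4·M_1 + 1·M_2 = 6(Δ_1 - Δ_0) = -12
Natural end conditions: M_0 = M_2 = 0.
Hence M_0 = 0, M_1 = -3, M_2 = 0.
On [1, 2], g'(x) = b_1 + 2c_1·(x - 1) + 3d_1·(x - 1)² with b_1 = Δ_1 - h_1(2M_1 + M_2)/6 = -2, c_1 = M_1/2 = -3/2, d_1 = (M_2 - M_1)/(6h_1) = 1/2. So g'(2) = -7/2.

-3.5000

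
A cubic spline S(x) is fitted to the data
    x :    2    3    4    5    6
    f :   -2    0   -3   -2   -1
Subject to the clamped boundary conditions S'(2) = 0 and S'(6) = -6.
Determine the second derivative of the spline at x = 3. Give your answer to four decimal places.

Put σ_i = S'' at the i-th knot. Here h = (1, 1, 1, 1) and Δ = (2, -3, 1, 1), so the interior equations h_(i-1)·σ_(i-1) + 2(h_(i-1)+h_i)·σ_i + h_i·σ_(i+1) = 6(Δ_i − Δ_(i-1)) read
  1·σ_0 + 4·σ_1 + 1·σ_2 = 6(Δ_1 - Δ_0) = -30
  1·σ_1 + 4·σ_2 + 1·σ_3 = 6(Δ_2 - Δ_1) = 24
  1·σ_2 + 4·σ_3 + 1·σ_4 = 6(Δ_3 - Δ_2) = 0
Clamped end conditions give two more equations: 2h_0·σ_0 + h_0·σ_1 = 6(Δ_0 - S'(2)) = 12 and h_3·σ_3 + 2h_3·σ_4 = 6(S'(6) - Δ_3) = -42.
Forward elimination and back-substitution give σ_0 = 345/28, σ_1 = -177/14, σ_2 = 33/4, σ_3 = 51/14, σ_4 = -639/28.

-12.6429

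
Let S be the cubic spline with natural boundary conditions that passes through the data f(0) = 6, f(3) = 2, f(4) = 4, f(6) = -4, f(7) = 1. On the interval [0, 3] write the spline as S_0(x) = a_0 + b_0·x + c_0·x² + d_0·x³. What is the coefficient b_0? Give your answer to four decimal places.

Put M_i = S'' at the i-th knot. Here h = (3, 1, 2, 1) and Δ = (-4/3, 2, -4, 5), so the interior equations h_(i-1)·M_(i-1) + 2(h_(i-1)+h_i)·M_i + h_i·M_(i+1) = 6(Δ_i − Δ_(i-1)) read
  3·M_0 + 8·M_1 + 1·M_2 = 6(Δ_1 - Δ_0) = 20
  1·M_1 + 6·M_2 + 2·M_3 = 6(Δ_2 - Δ_1) = -36
  2·M_2 + 6·M_3 + 1·M_4 = 6(Δ_3 - Δ_2) = 54
Natural end conditions: M_0 = M_4 = 0.
Solving the tridiagonal system: M_0 = 0, M_1 = 482/125, M_2 = -1356/125, M_3 = 1577/125, M_4 = 0.
On [0, 3], with S_0(x) = a_0 + b_0·x + c_0·x² + d_0·x³: c_0 = M_0/2 = 0, d_0 = (M_1 - M_0)/(6h_0) = 241/1125, b_0 = Δ_0 - h_0(2M_0 + M_1)/6 = -1223/375.

-3.2613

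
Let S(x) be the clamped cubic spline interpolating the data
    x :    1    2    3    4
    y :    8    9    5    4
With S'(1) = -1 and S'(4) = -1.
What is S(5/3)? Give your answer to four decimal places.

With σ_i denoting the second derivative at x_i, h_i = 1, 1, 1, and Δ_i = (y_(i+1) − y_i)/h_i = 1, -4, -1:
  1·σ_0 + 4·σ_1 + 1·σ_2 = 6(Δ_1 - Δ_0) = -30
  1·σ_1 + 4·σ_2 + 1·σ_3 = 6(Δ_2 - Δ_1) = 18
Clamped end conditions give two more equations: 2h_0·σ_0 + h_0·σ_1 = 6(Δ_0 - S'(1)) = 12 and h_2·σ_2 + 2h_2·σ_3 = 6(S'(4) - Δ_2) = 0.
Solving: σ_0 = 62/5, σ_1 = -64/5, σ_2 = 44/5, σ_3 = -22/5.
On [1, 2], S(x) = 8 - 1·(x - 1) + 31/5·(x - 1)² - 21/5·(x - 1)³.
With (x - 1) = 2/3: S(5/3) = 398/45.

8.8444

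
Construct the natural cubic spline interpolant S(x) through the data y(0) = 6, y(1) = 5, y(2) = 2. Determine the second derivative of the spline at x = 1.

With M_i denoting the second derivative at x_i, h_i = 1, 1, and Δ_i = (y_(i+1) − y_i)/h_i = -1, -3:
  1·M_0 + 4·M_1 + 1·M_2 = 6(Δ_1 - Δ_0) = -12
Natural end conditions: M_0 = M_2 = 0.
Hence M_0 = 0, M_1 = -3, M_2 = 0.

-3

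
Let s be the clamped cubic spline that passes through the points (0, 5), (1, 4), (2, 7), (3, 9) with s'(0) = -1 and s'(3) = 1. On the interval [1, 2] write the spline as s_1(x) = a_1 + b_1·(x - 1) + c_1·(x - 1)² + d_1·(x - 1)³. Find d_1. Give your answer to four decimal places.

-1.8000

Put σ_i = s'' at the i-th knot. Here h = (1, 1, 1) and Δ = (-1, 3, 2), so the interior equations h_(i-1)·σ_(i-1) + 2(h_(i-1)+h_i)·σ_i + h_i·σ_(i+1) = 6(Δ_i − Δ_(i-1)) read
  1·σ_0 + 4·σ_1 + 1·σ_2 = 6(Δ_1 - Δ_0) = 24
  1·σ_1 + 4·σ_2 + 1·σ_3 = 6(Δ_2 - Δ_1) = -6
Clamped end conditions give two more equations: 2h_0·σ_0 + h_0·σ_1 = 6(Δ_0 - s'(0)) = 0 and h_2·σ_2 + 2h_2·σ_3 = 6(s'(3) - Δ_2) = -6.
Solving: σ_0 = -58/15, σ_1 = 116/15, σ_2 = -46/15, σ_3 = -22/15.
On [1, 2], with s_1(x) = a_1 + b_1·(x - 1) + c_1·(x - 1)² + d_1·(x - 1)³: c_1 = σ_1/2 = 58/15, d_1 = (σ_2 - σ_1)/(6h_1) = -9/5, b_1 = Δ_1 - h_1(2σ_1 + σ_2)/6 = 14/15.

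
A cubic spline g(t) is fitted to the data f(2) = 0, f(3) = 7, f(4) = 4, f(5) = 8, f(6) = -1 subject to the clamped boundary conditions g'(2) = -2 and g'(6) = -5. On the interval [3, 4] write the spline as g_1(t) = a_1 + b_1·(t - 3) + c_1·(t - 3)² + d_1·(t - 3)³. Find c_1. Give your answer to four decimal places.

-16.2857

Let m_i = g''(x_i). Step sizes h_i = 1, 1, 1, 1; slopes of the chords Δ_i = (y_(i+1) - y_i)/h_i = 7, -3, 4, -9.
  1·m_0 + 4·m_1 + 1·m_2 = 6(Δ_1 - Δ_0) = -60
  1·m_1 + 4·m_2 + 1·m_3 = 6(Δ_2 - Δ_1) = 42
  1·m_2 + 4·m_3 + 1·m_4 = 6(Δ_3 - Δ_2) = -78
Clamped end conditions give two more equations: 2h_0·m_0 + h_0·m_1 = 6(Δ_0 - g'(2)) = 54 and h_3·m_3 + 2h_3·m_4 = 6(g'(6) - Δ_3) = 24.
Solving: m_0 = 303/7, m_1 = -228/7, m_2 = 27, m_3 = -234/7, m_4 = 201/7.
On [3, 4], with g_1(t) = a_1 + b_1·(t - 3) + c_1·(t - 3)² + d_1·(t - 3)³: c_1 = m_1/2 = -114/7, d_1 = (m_2 - m_1)/(6h_1) = 139/14, b_1 = Δ_1 - h_1(2m_1 + m_2)/6 = 47/14.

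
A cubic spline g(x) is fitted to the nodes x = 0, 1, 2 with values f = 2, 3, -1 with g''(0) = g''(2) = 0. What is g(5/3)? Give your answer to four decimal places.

Put M_i = g'' at the i-th knot. Here h = (1, 1) and Δ = (1, -4), so the interior equations h_(i-1)·M_(i-1) + 2(h_(i-1)+h_i)·M_i + h_i·M_(i+1) = 6(Δ_i − Δ_(i-1)) read
  1·M_0 + 4·M_1 + 1·M_2 = 6(Δ_1 - Δ_0) = -30
Natural end conditions: M_0 = M_2 = 0.
Solving: M_0 = 0, M_1 = -15/2, M_2 = 0.
On [1, 2], g(x) = 3 - 3/2·(x - 1) - 15/4·(x - 1)² + 5/4·(x - 1)³.
With (x - 1) = 2/3: g(5/3) = 19/27.

0.7037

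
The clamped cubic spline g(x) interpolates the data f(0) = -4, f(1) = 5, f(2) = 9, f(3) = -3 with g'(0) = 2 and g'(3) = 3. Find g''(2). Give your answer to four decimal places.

Put σ_i = g'' at the i-th knot. Here h = (1, 1, 1) and Δ = (9, 4, -12), so the interior equations h_(i-1)·σ_(i-1) + 2(h_(i-1)+h_i)·σ_i + h_i·σ_(i+1) = 6(Δ_i − Δ_(i-1)) read
  1·σ_0 + 4·σ_1 + 1·σ_2 = 6(Δ_1 - Δ_0) = -30
  1·σ_1 + 4·σ_2 + 1·σ_3 = 6(Δ_2 - Δ_1) = -96
Clamped end conditions give two more equations: 2h_0·σ_0 + h_0·σ_1 = 6(Δ_0 - g'(0)) = 42 and h_2·σ_2 + 2h_2·σ_3 = 6(g'(3) - Δ_2) = 90.
Solving: σ_0 = 68/3, σ_1 = -10/3, σ_2 = -118/3, σ_3 = 194/3.

-39.3333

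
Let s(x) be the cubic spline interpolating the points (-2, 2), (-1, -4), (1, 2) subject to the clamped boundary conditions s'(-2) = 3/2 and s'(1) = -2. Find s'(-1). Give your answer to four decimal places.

-4.6667

With M_i denoting the second derivative at x_i, h_i = 1, 2, and Δ_i = (y_(i+1) − y_i)/h_i = -6, 3:
  1·M_0 + 6·M_1 + 2·M_2 = 6(Δ_1 - Δ_0) = 54
Clamped end conditions give two more equations: 2h_0·M_0 + h_0·M_1 = 6(Δ_0 - s'(-2)) = -45 and h_1·M_1 + 2h_1·M_2 = 6(s'(1) - Δ_1) = -30.
Solving: M_0 = -98/3, M_1 = 61/3, M_2 = -53/3.
On [-1, 1], s'(x) = b_1 + 2c_1·(x + 1) + 3d_1·(x + 1)² with b_1 = Δ_1 - h_1(2M_1 + M_2)/6 = -14/3, c_1 = M_1/2 = 61/6, d_1 = (M_2 - M_1)/(6h_1) = -19/6. So s'(-1) = -14/3.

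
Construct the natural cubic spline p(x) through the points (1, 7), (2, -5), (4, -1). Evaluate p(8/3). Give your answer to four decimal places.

Let M_i = p''(x_i). Step sizes h_i = 1, 2; slopes of the chords Δ_i = (y_(i+1) - y_i)/h_i = -12, 2.
  1·M_0 + 6·M_1 + 2·M_2 = 6(Δ_1 - Δ_0) = 84
Natural end conditions: M_0 = M_2 = 0.
Solving: M_0 = 0, M_1 = 14, M_2 = 0.
On [2, 4], p(x) = -5 - 22/3·(x - 2) + 7·(x - 2)² - 7/6·(x - 2)³.
With (x - 2) = 2/3: p(8/3) = -577/81.

-7.1235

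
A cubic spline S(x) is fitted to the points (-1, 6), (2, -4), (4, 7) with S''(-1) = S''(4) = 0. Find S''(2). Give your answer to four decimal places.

5.3000

Write M_i for S''(x_i). With h_i = 3, 2 and divided differences Δ_i = -10/3, 11/2, the continuity of S' gives the tridiagonal system
  3·M_0 + 10·M_1 + 2·M_2 = 6(Δ_1 - Δ_0) = 53
Natural end conditions: M_0 = M_2 = 0.
Solving: M_0 = 0, M_1 = 53/10, M_2 = 0.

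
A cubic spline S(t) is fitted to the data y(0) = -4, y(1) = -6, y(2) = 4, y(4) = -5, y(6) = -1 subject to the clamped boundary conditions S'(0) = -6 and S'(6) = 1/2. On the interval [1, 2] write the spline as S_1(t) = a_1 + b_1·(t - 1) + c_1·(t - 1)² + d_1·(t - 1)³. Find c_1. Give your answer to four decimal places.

11.8095

Put m_i = S'' at the i-th knot. Here h = (1, 1, 2, 2) and Δ = (-2, 10, -9/2, 2), so the interior equations h_(i-1)·m_(i-1) + 2(h_(i-1)+h_i)·m_i + h_i·m_(i+1) = 6(Δ_i − Δ_(i-1)) read
  1·m_0 + 4·m_1 + 1·m_2 = 6(Δ_1 - Δ_0) = 72
  1·m_1 + 6·m_2 + 2·m_3 = 6(Δ_2 - Δ_1) = -87
  2·m_2 + 8·m_3 + 2·m_4 = 6(Δ_3 - Δ_2) = 39
Clamped end conditions give two more equations: 2h_0·m_0 + h_0·m_1 = 6(Δ_0 - S'(0)) = 24 and h_3·m_3 + 2h_3·m_4 = 6(S'(6) - Δ_3) = -9.
Hence m_0 = 4/21, m_1 = 496/21, m_2 = -68/3, m_3 = 533/42, m_4 = -361/42.
On [1, 2], with S_1(t) = a_1 + b_1·(t - 1) + c_1·(t - 1)² + d_1·(t - 1)³: c_1 = m_1/2 = 248/21, d_1 = (m_2 - m_1)/(6h_1) = -54/7, b_1 = Δ_1 - h_1(2m_1 + m_2)/6 = 124/21.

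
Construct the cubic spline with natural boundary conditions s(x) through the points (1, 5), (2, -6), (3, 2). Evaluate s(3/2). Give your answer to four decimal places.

-2.2813

Let m_i = s''(x_i). Step sizes h_i = 1, 1; slopes of the chords Δ_i = (y_(i+1) - y_i)/h_i = -11, 8.
  1·m_0 + 4·m_1 + 1·m_2 = 6(Δ_1 - Δ_0) = 114
Natural end conditions: m_0 = m_2 = 0.
Hence m_0 = 0, m_1 = 57/2, m_2 = 0.
On [1, 2], s(x) = 5 - 63/4·(x - 1) + 0·(x - 1)² + 19/4·(x - 1)³.
With (x - 1) = 1/2: s(3/2) = -73/32.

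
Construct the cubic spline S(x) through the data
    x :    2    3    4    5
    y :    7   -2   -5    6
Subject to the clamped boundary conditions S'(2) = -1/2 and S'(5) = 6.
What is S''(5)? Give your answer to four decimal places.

-27.6667

Let m_i = S''(x_i). Step sizes h_i = 1, 1, 1; slopes of the chords Δ_i = (y_(i+1) - y_i)/h_i = -9, -3, 11.
  1·m_0 + 4·m_1 + 1·m_2 = 6(Δ_1 - Δ_0) = 36
  1·m_1 + 4·m_2 + 1·m_3 = 6(Δ_2 - Δ_1) = 84
Clamped end conditions give two more equations: 2h_0·m_0 + h_0·m_1 = 6(Δ_0 - S'(2)) = -51 and h_2·m_2 + 2h_2·m_3 = 6(S'(5) - Δ_2) = -30.
Solving: m_0 = -92/3, m_1 = 31/3, m_2 = 76/3, m_3 = -83/3.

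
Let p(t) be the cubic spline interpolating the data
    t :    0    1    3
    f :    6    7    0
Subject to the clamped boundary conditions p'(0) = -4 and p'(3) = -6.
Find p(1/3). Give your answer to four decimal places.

5.5494

Let m_i = p''(x_i). Step sizes h_i = 1, 2; slopes of the chords Δ_i = (y_(i+1) - y_i)/h_i = 1, -7/2.
  1·m_0 + 6·m_1 + 2·m_2 = 6(Δ_1 - Δ_0) = -27
Clamped end conditions give two more equations: 2h_0·m_0 + h_0·m_1 = 6(Δ_0 - p'(0)) = 30 and h_1·m_1 + 2h_1·m_2 = 6(p'(3) - Δ_1) = -15.
Solving: m_0 = 113/6, m_1 = -23/3, m_2 = 1/12.
On [0, 1], p(t) = 6 - 4·t + 113/12·t² - 53/12·t³.
With t = 1/3: p(1/3) = 899/162.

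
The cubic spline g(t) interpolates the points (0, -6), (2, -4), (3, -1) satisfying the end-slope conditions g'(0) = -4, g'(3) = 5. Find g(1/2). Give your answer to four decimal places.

Write m_i for g''(x_i). With h_i = 2, 1 and divided differences Δ_i = 1, 3, the continuity of g' gives the tridiagonal system
  2·m_0 + 6·m_1 + 1·m_2 = 6(Δ_1 - Δ_0) = 12
Clamped end conditions give two more equations: 2h_0·m_0 + h_0·m_1 = 6(Δ_0 - g'(0)) = 30 and h_1·m_1 + 2h_1·m_2 = 6(g'(3) - Δ_1) = 12.
Solving: m_0 = 17/2, m_1 = -2, m_2 = 7.
On [0, 2], g(t) = -6 - 4·t + 17/4·t² - 7/8·t³.
With t = 1/2: g(1/2) = -451/64.

-7.0469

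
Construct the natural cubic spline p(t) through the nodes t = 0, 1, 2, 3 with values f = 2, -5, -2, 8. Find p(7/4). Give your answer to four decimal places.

Write M_i for p''(x_i). With h_i = 1, 1, 1 and divided differences Δ_i = -7, 3, 10, the continuity of p' gives the tridiagonal system
  1·M_0 + 4·M_1 + 1·M_2 = 6(Δ_1 - Δ_0) = 60
  1·M_1 + 4·M_2 + 1·M_3 = 6(Δ_2 - Δ_1) = 42
Natural end conditions: M_0 = M_3 = 0.
Forward elimination and back-substitution give M_0 = 0, M_1 = 66/5, M_2 = 36/5, M_3 = 0.
On [1, 2], p(t) = -5 - 13/5·(t - 1) + 33/5·(t - 1)² - 1·(t - 1)³.
With (t - 1) = 3/4: p(7/4) = -1171/320.

-3.6594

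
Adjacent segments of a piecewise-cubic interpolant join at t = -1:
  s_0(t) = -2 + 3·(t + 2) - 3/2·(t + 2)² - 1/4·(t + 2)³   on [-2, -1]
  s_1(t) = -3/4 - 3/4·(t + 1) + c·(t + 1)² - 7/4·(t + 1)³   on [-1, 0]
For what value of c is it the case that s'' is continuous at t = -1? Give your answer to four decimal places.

s_0''(t) = -3 - 3/2·(t + 2), so s_0''(-1) = -9/2. On the right, s_1''(-1) = 2c, so c = -9/4.

-2.2500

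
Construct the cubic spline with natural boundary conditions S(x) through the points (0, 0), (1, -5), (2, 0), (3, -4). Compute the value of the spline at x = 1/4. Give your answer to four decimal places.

With σ_i denoting the second derivative at x_i, h_i = 1, 1, 1, and Δ_i = (y_(i+1) − y_i)/h_i = -5, 5, -4:
  1·σ_0 + 4·σ_1 + 1·σ_2 = 6(Δ_1 - Δ_0) = 60
  1·σ_1 + 4·σ_2 + 1·σ_3 = 6(Δ_2 - Δ_1) = -54
Natural end conditions: σ_0 = σ_3 = 0.
Solving the tridiagonal system: σ_0 = 0, σ_1 = 98/5, σ_2 = -92/5, σ_3 = 0.
On [0, 1], S(x) = 0 - 124/15·x + 0·x² + 49/15·x³.
With x = 1/4: S(1/4) = -129/64.

-2.0156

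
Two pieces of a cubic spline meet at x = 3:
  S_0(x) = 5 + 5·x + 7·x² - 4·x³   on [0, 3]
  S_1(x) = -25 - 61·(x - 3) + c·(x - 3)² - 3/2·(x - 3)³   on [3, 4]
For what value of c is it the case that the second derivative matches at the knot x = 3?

-29

S_0''(x) = 14 - 24·x, so S_0''(3) = -58. On the right, S_1''(3) = 2c, so c = -29.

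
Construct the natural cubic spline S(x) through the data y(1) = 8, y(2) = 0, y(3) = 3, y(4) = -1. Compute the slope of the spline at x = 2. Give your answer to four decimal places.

-1.2000

Let σ_i = S''(x_i). Step sizes h_i = 1, 1, 1; slopes of the chords Δ_i = (y_(i+1) - y_i)/h_i = -8, 3, -4.
  1·σ_0 + 4·σ_1 + 1·σ_2 = 6(Δ_1 - Δ_0) = 66
  1·σ_1 + 4·σ_2 + 1·σ_3 = 6(Δ_2 - Δ_1) = -42
Natural end conditions: σ_0 = σ_3 = 0.
Solving the tridiagonal system: σ_0 = 0, σ_1 = 102/5, σ_2 = -78/5, σ_3 = 0.
On [2, 3], S'(x) = b_1 + 2c_1·(x - 2) + 3d_1·(x - 2)² with b_1 = Δ_1 - h_1(2σ_1 + σ_2)/6 = -6/5, c_1 = σ_1/2 = 51/5, d_1 = (σ_2 - σ_1)/(6h_1) = -6. So S'(2) = -6/5.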